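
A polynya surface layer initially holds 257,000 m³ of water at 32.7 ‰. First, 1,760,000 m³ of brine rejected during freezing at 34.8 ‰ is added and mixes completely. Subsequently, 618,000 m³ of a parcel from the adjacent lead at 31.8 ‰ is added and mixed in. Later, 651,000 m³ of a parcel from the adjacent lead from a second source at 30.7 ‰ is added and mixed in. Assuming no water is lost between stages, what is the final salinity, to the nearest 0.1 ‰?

33.3 ‰

By conservation of dissolved salt,
Initial salt = 257,000×32.7 = 8,403,900
After stage 1: salt = 8,403,900 + 1,760,000×34.8 = 69,651,900; volume = 2,017,000 m³; S = 34.532 ‰
After stage 2: salt = 69,651,900 + 618,000×31.8 = 89,304,300; volume = 2,635,000 m³; S = 33.892 ‰
After stage 3: salt = 89,304,300 + 651,000×30.7 = 109,290,000; volume = 3,286,000 m³
S = 109,290,000 / 3,286,000 = 33.2593 ‰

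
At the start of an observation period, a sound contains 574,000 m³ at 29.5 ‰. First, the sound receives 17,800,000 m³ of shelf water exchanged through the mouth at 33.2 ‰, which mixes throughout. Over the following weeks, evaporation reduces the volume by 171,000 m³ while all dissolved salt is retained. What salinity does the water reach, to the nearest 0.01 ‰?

After mixing: salt = 574,000×29.5 + 17,800,000×33.2 = 607,893,000; volume = 18,374,000 m³
After evaporation: salt unchanged = 607,893,000; volume = 18,374,000 − 171,000 = 18,203,000 m³
S = 607,893,000 / 18,203,000 = 33.3952 ‰

33.40 ‰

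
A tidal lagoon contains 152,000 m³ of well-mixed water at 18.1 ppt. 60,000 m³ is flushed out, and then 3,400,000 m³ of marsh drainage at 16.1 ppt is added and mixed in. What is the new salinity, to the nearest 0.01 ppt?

Remaining after removal: 92,000 m³ at 18.1 ppt (salt = 1,665,200)
After addition: salt = 1,665,200 + 3,400,000×16.1 = 56,405,200; volume = 3,492,000 m³
S = 56,405,200 / 3,492,000 = 16.1527 ppt

16.15 ppt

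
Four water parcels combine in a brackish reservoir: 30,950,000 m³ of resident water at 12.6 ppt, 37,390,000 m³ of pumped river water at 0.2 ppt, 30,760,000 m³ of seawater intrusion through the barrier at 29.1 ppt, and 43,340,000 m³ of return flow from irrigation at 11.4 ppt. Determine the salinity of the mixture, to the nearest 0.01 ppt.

Conserving salt mass:
salt = 30,950,000×12.6 + 37,390,000×0.2 + 30,760,000×29.1 + 43,340,000×11.4 = 389,970,000 + 7,478,000 + 895,116,000 + 494,076,000 = 1,786,640,000
volume = 30,950,000 + 37,390,000 + 30,760,000 + 43,340,000 = 142,440,000 m³
S = 1,786,640,000 / 142,440,000 = 12.5431 ppt

12.54 ppt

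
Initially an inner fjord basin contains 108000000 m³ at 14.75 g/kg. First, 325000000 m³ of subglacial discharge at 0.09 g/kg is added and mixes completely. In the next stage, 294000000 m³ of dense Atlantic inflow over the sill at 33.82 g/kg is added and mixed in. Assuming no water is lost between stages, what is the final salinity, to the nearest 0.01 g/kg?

15.91 g/kg

Total salt / total volume:
Initial salt = 108,000,000×14.75 = 1,593,000,000
After stage 1: salt = 1,593,000,000 + 325,000,000×0.09 = 1,622,250,000; volume = 433,000,000 m³; S = 3.747 g/kg
After stage 2: salt = 1,622,250,000 + 294,000,000×33.82 = 11,565,330,000; volume = 727,000,000 m³
S = 11,565,330,000 / 727,000,000 = 15.9083 g/kg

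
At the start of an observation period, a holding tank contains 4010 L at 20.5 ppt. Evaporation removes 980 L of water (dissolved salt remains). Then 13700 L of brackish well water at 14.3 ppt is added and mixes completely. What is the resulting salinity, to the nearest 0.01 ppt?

After evaporation: salt = 4,010×20.5 = 82,205; volume = 4,010 − 980 = 3,030 L
After mixing: salt = 82,205 + 13,700×14.3 = 278,115; volume = 3,030 + 13,700 = 16,730 L
S = 278,115 / 16,730 = 16.6237 ppt

16.62 ppt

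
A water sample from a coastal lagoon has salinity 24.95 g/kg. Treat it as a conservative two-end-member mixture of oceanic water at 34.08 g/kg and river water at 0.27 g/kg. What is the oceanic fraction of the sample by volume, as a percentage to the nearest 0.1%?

Let g be the oceanic fraction. Salt balance per unit volume:
g×34.08 + (1−g)×0.27 = 24.95
g = (24.95 − 0.27) / (34.08 − 0.27) = 24.68/33.81 = 0.73

73.0%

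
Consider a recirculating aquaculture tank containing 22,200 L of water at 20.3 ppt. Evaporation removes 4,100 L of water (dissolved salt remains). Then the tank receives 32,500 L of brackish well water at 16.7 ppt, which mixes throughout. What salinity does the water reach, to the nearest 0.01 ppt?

19.63 ppt

After evaporation: salt = 22,200×20.3 = 450,660; volume = 22,200 − 4,100 = 18,100 L
After mixing: salt = 450,660 + 32,500×16.7 = 993,410; volume = 18,100 + 32,500 = 50,600 L
S = 993,410 / 50,600 = 19.6326 ppt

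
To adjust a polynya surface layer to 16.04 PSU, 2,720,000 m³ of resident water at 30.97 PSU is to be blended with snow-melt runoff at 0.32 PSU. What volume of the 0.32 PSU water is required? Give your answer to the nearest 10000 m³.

2580000 m³

Salt balance: 2,720,000×30.97 + V×0.32 = (2,720,000+V)×16.04
84,238,400 + 0.32V = 43,628,800 + 16.04V
40,609,600 = 15.72V
V = 2,583,307.89 m³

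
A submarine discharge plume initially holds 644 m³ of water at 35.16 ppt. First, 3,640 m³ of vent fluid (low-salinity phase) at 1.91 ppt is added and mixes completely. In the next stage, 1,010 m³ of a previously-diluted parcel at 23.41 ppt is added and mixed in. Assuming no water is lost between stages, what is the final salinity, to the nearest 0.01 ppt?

Conserving salt mass:
Initial salt = 644×35.16 = 22,643.04
After stage 1: salt = 22,643.04 + 3,640×1.91 = 29,595.44; volume = 4,284 m³; S = 6.908 ppt
After stage 2: salt = 29,595.44 + 1,010×23.41 = 53,239.54; volume = 5,294 m³
S = 53,239.54 / 5,294 = 10.0566 ppt

10.06 ppt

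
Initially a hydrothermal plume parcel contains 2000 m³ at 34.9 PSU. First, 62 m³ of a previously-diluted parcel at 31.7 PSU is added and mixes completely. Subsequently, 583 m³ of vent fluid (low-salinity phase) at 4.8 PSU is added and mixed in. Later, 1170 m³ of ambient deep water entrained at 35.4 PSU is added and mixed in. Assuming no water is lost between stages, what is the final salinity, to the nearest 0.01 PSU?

30.40 PSU

Total salt / total volume:
Initial salt = 2,000×34.9 = 69,800
After stage 1: salt = 69,800 + 62×31.7 = 71,765.4; volume = 2,062 m³; S = 34.804 PSU
After stage 2: salt = 71,765.4 + 583×4.8 = 74,563.8; volume = 2,645 m³; S = 28.19 PSU
After stage 3: salt = 74,563.8 + 1,170×35.4 = 115,981.8; volume = 3,815 m³
S = 115,981.8 / 3,815 = 30.4015 PSU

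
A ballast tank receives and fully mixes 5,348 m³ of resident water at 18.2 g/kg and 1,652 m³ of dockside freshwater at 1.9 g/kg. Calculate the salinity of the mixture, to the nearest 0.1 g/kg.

Total salt / total volume:
salt = 5,348×18.2 + 1,652×1.9 = 97,333.6 + 3,138.8 = 100,472.4
volume = 5,348 + 1,652 = 7,000 m³
S = 100,472.4 / 7,000 = 14.353 g/kg

14.4 g/kg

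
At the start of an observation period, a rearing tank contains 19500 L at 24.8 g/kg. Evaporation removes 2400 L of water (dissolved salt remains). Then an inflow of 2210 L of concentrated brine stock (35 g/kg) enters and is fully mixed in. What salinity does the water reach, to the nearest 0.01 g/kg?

After evaporation: salt = 19,500×24.8 = 483,600; volume = 19,500 − 2,400 = 17,100 L
After mixing: salt = 483,600 + 2,210×35 = 560,950; volume = 17,100 + 2,210 = 19,310 L
S = 560,950 / 19,310 = 29.0497 g/kg

29.05 g/kg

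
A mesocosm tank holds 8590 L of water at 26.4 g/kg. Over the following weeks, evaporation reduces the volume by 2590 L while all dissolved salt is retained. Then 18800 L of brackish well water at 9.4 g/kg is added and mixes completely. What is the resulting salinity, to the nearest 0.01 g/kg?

16.27 g/kg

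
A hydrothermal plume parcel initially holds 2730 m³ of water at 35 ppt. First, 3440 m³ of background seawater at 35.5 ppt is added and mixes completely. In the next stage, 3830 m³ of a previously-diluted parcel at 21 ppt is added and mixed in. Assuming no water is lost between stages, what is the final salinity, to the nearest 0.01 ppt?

29.81 ppt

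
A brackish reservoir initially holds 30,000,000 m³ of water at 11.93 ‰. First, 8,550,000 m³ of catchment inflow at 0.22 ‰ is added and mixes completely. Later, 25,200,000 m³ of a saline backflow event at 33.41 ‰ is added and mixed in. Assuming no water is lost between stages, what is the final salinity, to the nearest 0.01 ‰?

18.85 ‰

Total salt / total volume:
Initial salt = 30,000,000×11.93 = 357,900,000
After stage 1: salt = 357,900,000 + 8,550,000×0.22 = 359,781,000; volume = 38,550,000 m³; S = 9.333 ‰
After stage 2: salt = 359,781,000 + 25,200,000×33.41 = 1,201,713,000; volume = 63,750,000 m³
S = 1,201,713,000 / 63,750,000 = 18.8504 ‰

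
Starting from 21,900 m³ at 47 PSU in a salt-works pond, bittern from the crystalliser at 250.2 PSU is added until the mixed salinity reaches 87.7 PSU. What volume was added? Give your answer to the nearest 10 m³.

5490 m³

Salt balance: 21,900×47 + V×250.2 = (21,900+V)×87.7
1,029,300 + 250.2V = 1,920,630 + 87.7V
891,330 = 162.5V
V = 5,485.11 m³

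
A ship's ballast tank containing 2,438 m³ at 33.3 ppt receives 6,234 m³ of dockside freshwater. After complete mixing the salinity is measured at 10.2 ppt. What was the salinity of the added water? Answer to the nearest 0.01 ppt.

Salt balance: 2,438×33.3 + 6,234×S = 8,672×10.2
81,185.4 + 6,234·S = 88,454.4
S = (88,454.4 − 81,185.4) / 6,234 = 1.166 ppt

1.17 ppt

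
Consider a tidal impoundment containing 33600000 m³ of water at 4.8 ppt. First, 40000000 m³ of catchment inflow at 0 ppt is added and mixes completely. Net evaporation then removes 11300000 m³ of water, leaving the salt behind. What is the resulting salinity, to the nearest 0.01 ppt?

2.59 ppt

After mixing: salt = 33,600,000×4.8 + 40,000,000×0 = 161,280,000; volume = 73,600,000 m³
After evaporation: salt unchanged = 161,280,000; volume = 73,600,000 − 11,300,000 = 62,300,000 m³
S = 161,280,000 / 62,300,000 = 2.5888 ppt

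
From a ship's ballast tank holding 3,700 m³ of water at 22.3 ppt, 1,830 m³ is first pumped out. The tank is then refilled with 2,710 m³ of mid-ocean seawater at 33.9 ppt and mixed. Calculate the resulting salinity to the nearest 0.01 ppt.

Remaining after removal: 1,870 m³ at 22.3 ppt (salt = 41,701)
After addition: salt = 41,701 + 2,710×33.9 = 133,570; volume = 4,580 m³
S = 133,570 / 4,580 = 29.1638 ppt

29.16 ppt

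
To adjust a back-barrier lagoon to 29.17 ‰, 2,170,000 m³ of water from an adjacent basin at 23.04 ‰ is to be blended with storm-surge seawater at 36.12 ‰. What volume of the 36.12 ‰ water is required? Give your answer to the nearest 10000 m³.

Salt balance: 2,170,000×23.04 + V×36.12 = (2,170,000+V)×29.17
49,996,800 + 36.12V = 63,298,900 + 29.17V
13,302,100 = 6.95V
V = 1,913,971.22 m³

1910000 m³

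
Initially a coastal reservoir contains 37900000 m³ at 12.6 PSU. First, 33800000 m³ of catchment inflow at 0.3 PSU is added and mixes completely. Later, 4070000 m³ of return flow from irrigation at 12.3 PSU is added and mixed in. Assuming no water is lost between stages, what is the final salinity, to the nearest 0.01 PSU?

7.10 PSU

Mass of salt is conserved:
Initial salt = 37,900,000×12.6 = 477,540,000
After stage 1: salt = 477,540,000 + 33,800,000×0.3 = 487,680,000; volume = 71,700,000 m³; S = 6.802 PSU
After stage 2: salt = 487,680,000 + 4,070,000×12.3 = 537,741,000; volume = 75,770,000 m³
S = 537,741,000 / 75,770,000 = 7.097 PSU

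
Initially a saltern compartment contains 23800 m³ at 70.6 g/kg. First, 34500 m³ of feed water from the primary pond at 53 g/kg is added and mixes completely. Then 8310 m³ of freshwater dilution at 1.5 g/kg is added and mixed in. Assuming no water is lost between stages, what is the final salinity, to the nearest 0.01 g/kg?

Salt balance:
Initial salt = 23,800×70.6 = 1,680,280
After stage 1: salt = 1,680,280 + 34,500×53 = 3,508,780; volume = 58,300 m³; S = 60.185 g/kg
After stage 2: salt = 3,508,780 + 8,310×1.5 = 3,521,245; volume = 66,610 m³
S = 3,521,245 / 66,610 = 52.8636 g/kg

52.86 g/kg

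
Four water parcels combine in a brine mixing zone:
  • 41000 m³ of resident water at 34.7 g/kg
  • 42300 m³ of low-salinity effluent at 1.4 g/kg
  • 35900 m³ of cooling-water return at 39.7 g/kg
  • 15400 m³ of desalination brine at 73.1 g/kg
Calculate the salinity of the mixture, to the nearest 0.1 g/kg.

30.0 g/kg

Conserving salt mass:
salt = 41,000×34.7 + 42,300×1.4 + 35,900×39.7 + 15,400×73.1 = 1,422,700 + 59,220 + 1,425,230 + 1,125,740 = 4,032,890
volume = 41,000 + 42,300 + 35,900 + 15,400 = 134,600 m³
S = 4,032,890 / 134,600 = 29.962 g/kg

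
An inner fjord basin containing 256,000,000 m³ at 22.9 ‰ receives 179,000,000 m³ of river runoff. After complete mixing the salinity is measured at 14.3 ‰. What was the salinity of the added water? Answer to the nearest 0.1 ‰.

2.0 ‰

Salt balance: 256,000,000×22.9 + 179,000,000×S = 435,000,000×14.3
5,862,400,000 + 179,000,000·S = 6,220,500,000
S = (6,220,500,000 − 5,862,400,000) / 179,000,000 = 2.0006 ‰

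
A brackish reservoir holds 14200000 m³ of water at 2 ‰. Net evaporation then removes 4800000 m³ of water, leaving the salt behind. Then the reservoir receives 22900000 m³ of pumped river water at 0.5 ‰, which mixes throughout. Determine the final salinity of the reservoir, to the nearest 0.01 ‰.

1.23 ‰

After evaporation: salt = 14,200,000×2 = 28,400,000; volume = 14,200,000 − 4,800,000 = 9,400,000 m³
After mixing: salt = 28,400,000 + 22,900,000×0.5 = 39,850,000; volume = 9,400,000 + 22,900,000 = 32,300,000 m³
S = 39,850,000 / 32,300,000 = 1.2337 ‰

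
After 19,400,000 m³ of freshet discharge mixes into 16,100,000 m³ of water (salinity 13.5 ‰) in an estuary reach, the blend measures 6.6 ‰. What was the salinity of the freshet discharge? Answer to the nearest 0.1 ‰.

0.9 ‰

Salt balance: 16,100,000×13.5 + 19,400,000×S = 35,500,000×6.6
217,350,000 + 19,400,000·S = 234,300,000
S = (234,300,000 − 217,350,000) / 19,400,000 = 0.8737 ‰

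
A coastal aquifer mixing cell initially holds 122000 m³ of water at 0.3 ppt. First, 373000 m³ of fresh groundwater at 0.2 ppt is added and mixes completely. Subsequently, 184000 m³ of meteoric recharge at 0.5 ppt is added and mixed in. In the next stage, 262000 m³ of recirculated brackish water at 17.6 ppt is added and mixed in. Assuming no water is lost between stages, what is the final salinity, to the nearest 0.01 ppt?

5.12 ppt

By conservation of dissolved salt,
Initial salt = 122,000×0.3 = 36,600
After stage 1: salt = 36,600 + 373,000×0.2 = 111,200; volume = 495,000 m³; S = 0.225 ppt
After stage 2: salt = 111,200 + 184,000×0.5 = 203,200; volume = 679,000 m³; S = 0.299 ppt
After stage 3: salt = 203,200 + 262,000×17.6 = 4,814,400; volume = 941,000 m³
S = 4,814,400 / 941,000 = 5.1163 ppt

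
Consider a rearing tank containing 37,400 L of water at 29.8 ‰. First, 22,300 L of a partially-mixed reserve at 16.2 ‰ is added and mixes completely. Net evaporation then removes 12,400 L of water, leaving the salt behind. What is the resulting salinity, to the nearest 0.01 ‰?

31.20 ‰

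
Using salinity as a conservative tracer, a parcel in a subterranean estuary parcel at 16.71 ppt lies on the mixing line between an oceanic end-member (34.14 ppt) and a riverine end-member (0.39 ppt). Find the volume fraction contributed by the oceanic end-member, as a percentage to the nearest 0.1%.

Let g be the oceanic fraction. Salt balance per unit volume:
g×34.14 + (1−g)×0.39 = 16.71
g = (16.71 − 0.39) / (34.14 − 0.39) = 16.32/33.75 = 0.4836

48.4%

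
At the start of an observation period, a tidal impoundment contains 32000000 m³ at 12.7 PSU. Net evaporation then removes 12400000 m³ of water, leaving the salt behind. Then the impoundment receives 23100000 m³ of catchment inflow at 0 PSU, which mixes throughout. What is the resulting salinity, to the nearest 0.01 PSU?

After evaporation: salt = 32,000,000×12.7 = 406,400,000; volume = 32,000,000 − 12,400,000 = 19,600,000 m³
After mixing: salt = 406,400,000 + 23,100,000×0 = 406,400,000; volume = 19,600,000 + 23,100,000 = 42,700,000 m³
S = 406,400,000 / 42,700,000 = 9.5176 PSU

9.52 PSU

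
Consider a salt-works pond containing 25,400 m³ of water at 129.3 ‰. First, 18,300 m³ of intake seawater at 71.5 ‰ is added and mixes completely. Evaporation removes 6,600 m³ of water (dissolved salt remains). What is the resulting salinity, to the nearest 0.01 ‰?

After mixing: salt = 25,400×129.3 + 18,300×71.5 = 4,592,670; volume = 43,700 m³
After evaporation: salt unchanged = 4,592,670; volume = 43,700 − 6,600 = 37,100 m³
S = 4,592,670 / 37,100 = 123.7916 ‰

123.79 ‰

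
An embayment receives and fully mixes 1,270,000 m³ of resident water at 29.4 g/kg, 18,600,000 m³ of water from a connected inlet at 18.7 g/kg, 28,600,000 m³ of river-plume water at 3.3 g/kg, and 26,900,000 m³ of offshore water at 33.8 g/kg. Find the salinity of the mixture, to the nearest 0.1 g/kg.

18.4 g/kg

Conserving salt mass:
salt = 1,270,000×29.4 + 18,600,000×18.7 + 28,600,000×3.3 + 26,900,000×33.8 = 37,338,000 + 347,820,000 + 94,380,000 + 909,220,000 = 1,388,758,000
volume = 1,270,000 + 18,600,000 + 28,600,000 + 26,900,000 = 75,370,000 m³
S = 1,388,758,000 / 75,370,000 = 18.426 g/kg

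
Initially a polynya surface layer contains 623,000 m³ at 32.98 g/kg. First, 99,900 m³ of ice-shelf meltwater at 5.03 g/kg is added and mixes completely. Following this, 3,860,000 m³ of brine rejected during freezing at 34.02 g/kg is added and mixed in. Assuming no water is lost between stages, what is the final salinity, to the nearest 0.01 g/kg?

Conserving salt mass:
Initial salt = 623,000×32.98 = 20,546,540
After stage 1: salt = 20,546,540 + 99,900×5.03 = 21,049,037; volume = 722,900 m³; S = 29.117 g/kg
After stage 2: salt = 21,049,037 + 3,860,000×34.02 = 152,366,237; volume = 4,582,900 m³
S = 152,366,237 / 4,582,900 = 33.2467 g/kg

33.25 g/kg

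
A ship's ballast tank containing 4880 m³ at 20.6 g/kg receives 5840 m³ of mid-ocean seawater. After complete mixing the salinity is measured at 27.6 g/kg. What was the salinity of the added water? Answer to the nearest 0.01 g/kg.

Salt balance: 4,880×20.6 + 5,840×S = 10,720×27.6
100,528 + 5,840·S = 295,872
S = (295,872 − 100,528) / 5,840 = 33.4493 g/kg

33.45 g/kg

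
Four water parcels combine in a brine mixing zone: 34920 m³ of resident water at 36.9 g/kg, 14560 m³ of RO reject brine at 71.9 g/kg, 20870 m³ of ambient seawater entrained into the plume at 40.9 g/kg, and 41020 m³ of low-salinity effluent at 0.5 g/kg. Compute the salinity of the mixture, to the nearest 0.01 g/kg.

Total salt / total volume:
salt = 34,920×36.9 + 14,560×71.9 + 20,870×40.9 + 41,020×0.5 = 1,288,548 + 1,046,864 + 853,583 + 20,510 = 3,209,505
volume = 34,920 + 14,560 + 20,870 + 41,020 = 111,370 m³
S = 3,209,505 / 111,370 = 28.8184 g/kg

28.82 g/kg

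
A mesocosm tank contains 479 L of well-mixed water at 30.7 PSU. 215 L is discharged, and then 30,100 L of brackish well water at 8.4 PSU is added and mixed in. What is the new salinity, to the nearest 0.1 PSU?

Remaining after removal: 264 L at 30.7 PSU (salt = 8,104.8)
After addition: salt = 8,104.8 + 30,100×8.4 = 260,944.8; volume = 30,364 L
S = 260,944.8 / 30,364 = 8.5939 PSU

8.6 PSU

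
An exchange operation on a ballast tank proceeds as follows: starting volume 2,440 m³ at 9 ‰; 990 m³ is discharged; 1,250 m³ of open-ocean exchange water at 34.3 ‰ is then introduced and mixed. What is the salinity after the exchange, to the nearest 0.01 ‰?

Remaining after removal: 1,450 m³ at 9 ‰ (salt = 13,050)
After addition: salt = 13,050 + 1,250×34.3 = 55,925; volume = 2,700 m³
S = 55,925 / 2,700 = 20.713 ‰

20.71 ‰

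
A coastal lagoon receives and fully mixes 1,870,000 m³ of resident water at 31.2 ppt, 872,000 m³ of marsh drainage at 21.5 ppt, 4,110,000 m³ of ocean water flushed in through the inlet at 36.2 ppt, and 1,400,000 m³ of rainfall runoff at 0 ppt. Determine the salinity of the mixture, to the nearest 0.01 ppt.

Conserving salt mass:
salt = 1,870,000×31.2 + 872,000×21.5 + 4,110,000×36.2 + 1,400,000×0 = 58,344,000 + 18,748,000 + 148,782,000 + 0 = 225,874,000
volume = 1,870,000 + 872,000 + 4,110,000 + 1,400,000 = 8,252,000 m³
S = 225,874,000 / 8,252,000 = 27.372 ppt

27.37 ppt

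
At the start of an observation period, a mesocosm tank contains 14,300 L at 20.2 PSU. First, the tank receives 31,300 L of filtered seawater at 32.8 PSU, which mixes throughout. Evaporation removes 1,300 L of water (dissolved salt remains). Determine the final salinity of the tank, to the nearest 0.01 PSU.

After mixing: salt = 14,300×20.2 + 31,300×32.8 = 1,315,500; volume = 45,600 L
After evaporation: salt unchanged = 1,315,500; volume = 45,600 − 1,300 = 44,300 L
S = 1,315,500 / 44,300 = 29.6953 PSU

29.70 PSU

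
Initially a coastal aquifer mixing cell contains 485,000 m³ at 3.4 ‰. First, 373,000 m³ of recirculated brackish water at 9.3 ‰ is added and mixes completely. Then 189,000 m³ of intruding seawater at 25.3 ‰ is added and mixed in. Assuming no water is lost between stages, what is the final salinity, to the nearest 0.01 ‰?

9.46 ‰

Conserving salt mass:
Initial salt = 485,000×3.4 = 1,649,000
After stage 1: salt = 1,649,000 + 373,000×9.3 = 5,117,900; volume = 858,000 m³; S = 5.965 ‰
After stage 2: salt = 5,117,900 + 189,000×25.3 = 9,899,600; volume = 1,047,000 m³
S = 9,899,600 / 1,047,000 = 9.4552 ‰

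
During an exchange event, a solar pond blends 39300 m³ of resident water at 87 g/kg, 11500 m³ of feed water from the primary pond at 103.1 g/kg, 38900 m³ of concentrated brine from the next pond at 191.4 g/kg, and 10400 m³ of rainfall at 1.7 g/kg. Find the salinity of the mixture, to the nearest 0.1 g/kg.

Salt balance:
salt = 39,300×87 + 11,500×103.1 + 38,900×191.4 + 10,400×1.7 = 3,419,100 + 1,185,650 + 7,445,460 + 17,680 = 12,067,890
volume = 39,300 + 11,500 + 38,900 + 10,400 = 100,100 m³
S = 12,067,890 / 100,100 = 120.558 g/kg

120.6 g/kg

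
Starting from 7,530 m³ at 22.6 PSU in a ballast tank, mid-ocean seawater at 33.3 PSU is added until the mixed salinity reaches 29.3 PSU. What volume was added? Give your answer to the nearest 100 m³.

12600 m³

Salt balance: 7,530×22.6 + V×33.3 = (7,530+V)×29.3
170,178 + 33.3V = 220,629 + 29.3V
50,451 = 4V
V = 12,612.75 m³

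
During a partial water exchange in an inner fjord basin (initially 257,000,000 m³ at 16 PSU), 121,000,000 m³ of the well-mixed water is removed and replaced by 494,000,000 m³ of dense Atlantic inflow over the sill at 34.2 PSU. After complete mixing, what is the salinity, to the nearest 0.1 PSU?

30.3 PSU

Remaining after removal: 136,000,000 m³ at 16 PSU (salt = 2,176,000,000)
After addition: salt = 2,176,000,000 + 494,000,000×34.2 = 19,070,800,000; volume = 630,000,000 m³
S = 19,070,800,000 / 630,000,000 = 30.2711 PSU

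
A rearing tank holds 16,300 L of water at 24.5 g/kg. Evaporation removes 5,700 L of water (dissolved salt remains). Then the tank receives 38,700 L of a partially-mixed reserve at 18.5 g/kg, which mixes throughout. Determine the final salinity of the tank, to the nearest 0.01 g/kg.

22.62 g/kg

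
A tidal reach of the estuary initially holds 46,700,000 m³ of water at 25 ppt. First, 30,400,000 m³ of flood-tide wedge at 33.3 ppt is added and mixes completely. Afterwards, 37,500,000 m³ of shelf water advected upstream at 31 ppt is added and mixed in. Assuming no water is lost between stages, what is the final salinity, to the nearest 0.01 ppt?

29.17 ppt

By conservation of dissolved salt,
Initial salt = 46,700,000×25 = 1,167,500,000
After stage 1: salt = 1,167,500,000 + 30,400,000×33.3 = 2,179,820,000; volume = 77,100,000 m³; S = 28.273 ppt
After stage 2: salt = 2,179,820,000 + 37,500,000×31 = 3,342,320,000; volume = 114,600,000 m³
S = 3,342,320,000 / 114,600,000 = 29.1651 ppt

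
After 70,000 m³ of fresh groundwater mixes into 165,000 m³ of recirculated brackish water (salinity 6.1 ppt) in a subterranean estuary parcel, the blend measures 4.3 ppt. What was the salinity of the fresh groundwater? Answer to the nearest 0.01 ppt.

0.06 ppt

Salt balance: 165,000×6.1 + 70,000×S = 235,000×4.3
1,006,500 + 70,000·S = 1,010,500
S = (1,010,500 − 1,006,500) / 70,000 = 0.0571 ppt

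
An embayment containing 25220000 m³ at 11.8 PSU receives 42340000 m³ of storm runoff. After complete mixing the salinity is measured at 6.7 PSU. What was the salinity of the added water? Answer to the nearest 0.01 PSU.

Salt balance: 25,220,000×11.8 + 42,340,000×S = 67,560,000×6.7
297,596,000 + 42,340,000·S = 452,652,000
S = (452,652,000 − 297,596,000) / 42,340,000 = 3.6622 PSU

3.66 PSU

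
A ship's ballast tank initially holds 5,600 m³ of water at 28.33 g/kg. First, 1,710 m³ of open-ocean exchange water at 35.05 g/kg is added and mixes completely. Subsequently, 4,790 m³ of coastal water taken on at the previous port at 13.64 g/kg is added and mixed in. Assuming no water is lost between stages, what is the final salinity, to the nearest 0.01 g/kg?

23.46 g/kg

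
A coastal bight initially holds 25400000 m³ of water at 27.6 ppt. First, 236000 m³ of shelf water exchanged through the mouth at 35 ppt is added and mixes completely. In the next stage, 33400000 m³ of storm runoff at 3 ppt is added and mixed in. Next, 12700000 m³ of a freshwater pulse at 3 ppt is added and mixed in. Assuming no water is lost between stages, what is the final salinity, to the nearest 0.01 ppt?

By conservation of dissolved salt,
Initial salt = 25,400,000×27.6 = 701,040,000
After stage 1: salt = 701,040,000 + 236,000×35 = 709,300,000; volume = 25,636,000 m³; S = 27.668 ppt
After stage 2: salt = 709,300,000 + 33,400,000×3 = 809,500,000; volume = 59,036,000 m³; S = 13.712 ppt
After stage 3: salt = 809,500,000 + 12,700,000×3 = 847,600,000; volume = 71,736,000 m³
S = 847,600,000 / 71,736,000 = 11.8155 ppt

11.82 ppt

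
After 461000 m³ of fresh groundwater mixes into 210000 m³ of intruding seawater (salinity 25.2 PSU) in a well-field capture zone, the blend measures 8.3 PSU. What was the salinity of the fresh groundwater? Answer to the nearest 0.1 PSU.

Salt balance: 210,000×25.2 + 461,000×S = 671,000×8.3
5,292,000 + 461,000·S = 5,569,300
S = (5,569,300 − 5,292,000) / 461,000 = 0.6015 PSU

0.6 PSU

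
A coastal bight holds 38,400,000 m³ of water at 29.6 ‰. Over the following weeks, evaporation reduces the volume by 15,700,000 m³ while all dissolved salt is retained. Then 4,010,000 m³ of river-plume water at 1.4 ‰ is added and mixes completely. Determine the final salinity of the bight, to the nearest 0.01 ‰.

42.77 ‰

After evaporation: salt = 38,400,000×29.6 = 1,136,640,000; volume = 38,400,000 − 15,700,000 = 22,700,000 m³
After mixing: salt = 1,136,640,000 + 4,010,000×1.4 = 1,142,254,000; volume = 22,700,000 + 4,010,000 = 26,710,000 m³
S = 1,142,254,000 / 26,710,000 = 42.765 ‰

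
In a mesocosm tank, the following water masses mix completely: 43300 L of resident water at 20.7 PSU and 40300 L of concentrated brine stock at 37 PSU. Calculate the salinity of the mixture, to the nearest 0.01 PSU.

Weighted by volume,
salt = 43,300×20.7 + 40,300×37 = 896,310 + 1,491,100 = 2,387,410
volume = 43,300 + 40,300 = 83,600 L
S = 2,387,410 / 83,600 = 28.5575 PSU

28.56 PSU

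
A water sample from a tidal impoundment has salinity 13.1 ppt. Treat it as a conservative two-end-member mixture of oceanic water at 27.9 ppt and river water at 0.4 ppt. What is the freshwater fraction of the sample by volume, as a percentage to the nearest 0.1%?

53.8%

Let f be the freshwater fraction. Salt balance per unit volume:
f×0.4 + (1−f)×27.9 = 13.1
f = (27.9 − 13.1) / (27.9 − 0.4) = 14.8/27.5 = 0.5382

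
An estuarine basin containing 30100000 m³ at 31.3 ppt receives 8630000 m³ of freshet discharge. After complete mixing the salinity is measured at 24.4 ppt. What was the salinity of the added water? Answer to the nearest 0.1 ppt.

0.3 ppt

Salt balance: 30,100,000×31.3 + 8,630,000×S = 38,730,000×24.4
942,130,000 + 8,630,000·S = 945,012,000
S = (945,012,000 − 942,130,000) / 8,630,000 = 0.334 ppt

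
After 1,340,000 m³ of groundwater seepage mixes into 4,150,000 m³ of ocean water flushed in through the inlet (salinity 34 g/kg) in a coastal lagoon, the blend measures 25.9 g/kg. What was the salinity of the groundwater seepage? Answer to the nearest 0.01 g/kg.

Salt balance: 4,150,000×34 + 1,340,000×S = 5,490,000×25.9
141,100,000 + 1,340,000·S = 142,191,000
S = (142,191,000 − 141,100,000) / 1,340,000 = 0.8142 g/kg

0.81 g/kg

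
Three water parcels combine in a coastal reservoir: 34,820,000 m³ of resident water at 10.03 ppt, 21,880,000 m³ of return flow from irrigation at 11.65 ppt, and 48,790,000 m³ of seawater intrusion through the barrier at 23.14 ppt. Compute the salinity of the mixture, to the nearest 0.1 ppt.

Mass of salt is conserved:
salt = 34,820,000×10.03 + 21,880,000×11.65 + 48,790,000×23.14 = 349,244,600 + 254,902,000 + 1,129,000,600 = 1,733,147,200
volume = 34,820,000 + 21,880,000 + 48,790,000 = 105,490,000 m³
S = 1,733,147,200 / 105,490,000 = 16.429 ppt

16.4 ppt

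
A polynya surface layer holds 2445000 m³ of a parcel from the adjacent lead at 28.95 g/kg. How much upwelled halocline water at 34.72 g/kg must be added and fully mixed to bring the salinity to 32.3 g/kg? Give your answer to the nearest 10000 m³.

Salt balance: 2,445,000×28.95 + V×34.72 = (2,445,000+V)×32.3
70,782,750 + 34.72V = 78,973,500 + 32.3V
8,190,750 = 2.42V
V = 3,384,607.44 m³

3380000 m³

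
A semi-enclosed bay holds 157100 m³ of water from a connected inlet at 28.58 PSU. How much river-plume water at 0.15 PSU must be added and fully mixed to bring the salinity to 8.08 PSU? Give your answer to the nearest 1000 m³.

Salt balance: 157,100×28.58 + V×0.15 = (157,100+V)×8.08
4,489,918 + 0.15V = 1,269,368 + 8.08V
3,220,550 = 7.93V
V = 406,122.32 m³

406000 m³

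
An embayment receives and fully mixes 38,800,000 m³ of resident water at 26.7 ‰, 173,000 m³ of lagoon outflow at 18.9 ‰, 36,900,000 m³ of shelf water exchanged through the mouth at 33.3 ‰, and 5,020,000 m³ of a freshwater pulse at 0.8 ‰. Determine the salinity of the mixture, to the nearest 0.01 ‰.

28.09 ‰

Weighted by volume,
salt = 38,800,000×26.7 + 173,000×18.9 + 36,900,000×33.3 + 5,020,000×0.8 = 1,035,960,000 + 3,269,700 + 1,228,770,000 + 4,016,000 = 2,272,015,700
volume = 38,800,000 + 173,000 + 36,900,000 + 5,020,000 = 80,893,000 m³
S = 2,272,015,700 / 80,893,000 = 28.0867 ‰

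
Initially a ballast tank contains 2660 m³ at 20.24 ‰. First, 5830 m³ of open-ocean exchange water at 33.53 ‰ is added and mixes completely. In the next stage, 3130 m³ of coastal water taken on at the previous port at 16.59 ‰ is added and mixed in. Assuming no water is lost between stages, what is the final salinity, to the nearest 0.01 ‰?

Salt balance:
Initial salt = 2,660×20.24 = 53,838.4
After stage 1: salt = 53,838.4 + 5,830×33.53 = 249,318.3; volume = 8,490 m³; S = 29.366 ‰
After stage 2: salt = 249,318.3 + 3,130×16.59 = 301,245; volume = 11,620 m³
S = 301,245 / 11,620 = 25.9247 ‰

25.92 ‰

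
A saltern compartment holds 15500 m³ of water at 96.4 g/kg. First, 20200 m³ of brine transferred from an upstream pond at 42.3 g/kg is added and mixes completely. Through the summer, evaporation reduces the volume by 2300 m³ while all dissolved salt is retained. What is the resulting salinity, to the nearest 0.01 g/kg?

70.32 g/kg

After mixing: salt = 15,500×96.4 + 20,200×42.3 = 2,348,660; volume = 35,700 m³
After evaporation: salt unchanged = 2,348,660; volume = 35,700 − 2,300 = 33,400 m³
S = 2,348,660 / 33,400 = 70.3192 g/kg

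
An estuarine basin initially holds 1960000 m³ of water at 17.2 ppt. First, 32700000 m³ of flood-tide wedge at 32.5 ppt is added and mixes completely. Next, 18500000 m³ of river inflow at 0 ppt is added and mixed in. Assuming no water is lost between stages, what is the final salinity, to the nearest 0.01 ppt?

Total salt / total volume:
Initial salt = 1,960,000×17.2 = 33,712,000
After stage 1: salt = 33,712,000 + 32,700,000×32.5 = 1,096,462,000; volume = 34,660,000 m³; S = 31.635 ppt
After stage 2: salt = 1,096,462,000 + 18,500,000×0 = 1,096,462,000; volume = 53,160,000 m³
S = 1,096,462,000 / 53,160,000 = 20.6257 ppt

20.63 ppt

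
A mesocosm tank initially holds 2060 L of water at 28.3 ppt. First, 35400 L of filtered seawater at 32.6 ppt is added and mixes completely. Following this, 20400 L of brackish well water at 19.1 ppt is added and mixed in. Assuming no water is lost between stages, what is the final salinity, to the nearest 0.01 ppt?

By conservation of dissolved salt,
Initial salt = 2,060×28.3 = 58,298
After stage 1: salt = 58,298 + 35,400×32.6 = 1,212,338; volume = 37,460 L; S = 32.364 ppt
After stage 2: salt = 1,212,338 + 20,400×19.1 = 1,601,978; volume = 57,860 L
S = 1,601,978 / 57,860 = 27.6871 ppt

27.69 ppt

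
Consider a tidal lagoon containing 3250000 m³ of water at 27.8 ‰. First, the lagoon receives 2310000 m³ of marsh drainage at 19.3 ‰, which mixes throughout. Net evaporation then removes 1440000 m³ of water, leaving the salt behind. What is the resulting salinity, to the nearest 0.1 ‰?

After mixing: salt = 3,250,000×27.8 + 2,310,000×19.3 = 134,933,000; volume = 5,560,000 m³
After evaporation: salt unchanged = 134,933,000; volume = 5,560,000 − 1,440,000 = 4,120,000 m³
S = 134,933,000 / 4,120,000 = 32.7507 ‰

32.8 ‰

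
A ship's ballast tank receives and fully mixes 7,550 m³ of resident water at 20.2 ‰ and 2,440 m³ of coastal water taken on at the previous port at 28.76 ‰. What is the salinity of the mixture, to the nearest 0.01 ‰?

22.29 ‰

Salt balance:
salt = 7,550×20.2 + 2,440×28.76 = 152,510 + 70,174.4 = 222,684.4
volume = 7,550 + 2,440 = 9,990 m³
S = 222,684.4 / 9,990 = 22.2907 ‰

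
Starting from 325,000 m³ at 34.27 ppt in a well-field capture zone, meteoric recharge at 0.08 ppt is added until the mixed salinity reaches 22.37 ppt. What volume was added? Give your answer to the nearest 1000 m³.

Salt balance: 325,000×34.27 + V×0.08 = (325,000+V)×22.37
11,137,750 + 0.08V = 7,270,250 + 22.37V
3,867,500 = 22.29V
V = 173,508.3 m³

174000 m³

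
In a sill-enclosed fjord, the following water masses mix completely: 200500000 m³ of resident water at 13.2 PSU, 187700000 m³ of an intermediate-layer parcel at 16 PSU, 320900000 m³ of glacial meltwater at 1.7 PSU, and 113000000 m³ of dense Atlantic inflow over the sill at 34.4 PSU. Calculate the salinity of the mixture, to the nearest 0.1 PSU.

Salt balance:
salt = 200,500,000×13.2 + 187,700,000×16 + 320,900,000×1.7 + 113,000,000×34.4 = 2,646,600,000 + 3,003,200,000 + 545,530,000 + 3,887,200,000 = 10,082,530,000
volume = 200,500,000 + 187,700,000 + 320,900,000 + 113,000,000 = 822,100,000 m³
S = 10,082,530,000 / 822,100,000 = 12.264 PSU

12.3 PSU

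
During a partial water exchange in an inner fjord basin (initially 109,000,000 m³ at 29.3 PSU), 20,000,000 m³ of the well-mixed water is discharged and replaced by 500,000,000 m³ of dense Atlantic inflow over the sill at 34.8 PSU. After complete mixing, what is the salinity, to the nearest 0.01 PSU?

33.97 PSU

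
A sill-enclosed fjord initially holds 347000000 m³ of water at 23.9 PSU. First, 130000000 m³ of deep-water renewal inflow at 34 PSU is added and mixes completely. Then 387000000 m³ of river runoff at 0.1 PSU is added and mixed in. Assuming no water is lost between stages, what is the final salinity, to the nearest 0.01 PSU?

14.76 PSU

Salt balance:
Initial salt = 347,000,000×23.9 = 8,293,300,000
After stage 1: salt = 8,293,300,000 + 130,000,000×34 = 12,713,300,000; volume = 477,000,000 m³; S = 26.653 PSU
After stage 2: salt = 12,713,300,000 + 387,000,000×0.1 = 12,752,000,000; volume = 864,000,000 m³
S = 12,752,000,000 / 864,000,000 = 14.7593 PSU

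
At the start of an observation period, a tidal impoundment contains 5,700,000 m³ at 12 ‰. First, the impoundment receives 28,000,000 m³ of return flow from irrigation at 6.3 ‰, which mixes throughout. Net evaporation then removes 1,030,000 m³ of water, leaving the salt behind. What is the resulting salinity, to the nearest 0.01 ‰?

7.49 ‰

After mixing: salt = 5,700,000×12 + 28,000,000×6.3 = 244,800,000; volume = 33,700,000 m³
After evaporation: salt unchanged = 244,800,000; volume = 33,700,000 − 1,030,000 = 32,670,000 m³
S = 244,800,000 / 32,670,000 = 7.4931 ‰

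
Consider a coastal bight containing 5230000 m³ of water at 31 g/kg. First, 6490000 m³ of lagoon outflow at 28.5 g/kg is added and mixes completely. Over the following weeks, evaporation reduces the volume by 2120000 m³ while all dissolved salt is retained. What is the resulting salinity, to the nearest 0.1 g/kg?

After mixing: salt = 5,230,000×31 + 6,490,000×28.5 = 347,095,000; volume = 11,720,000 m³
After evaporation: salt unchanged = 347,095,000; volume = 11,720,000 − 2,120,000 = 9,600,000 m³
S = 347,095,000 / 9,600,000 = 36.1557 g/kg

36.2 g/kg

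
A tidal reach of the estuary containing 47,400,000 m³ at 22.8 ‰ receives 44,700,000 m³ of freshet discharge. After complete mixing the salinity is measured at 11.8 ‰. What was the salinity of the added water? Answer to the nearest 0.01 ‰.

0.14 ‰

Salt balance: 47,400,000×22.8 + 44,700,000×S = 92,100,000×11.8
1,080,720,000 + 44,700,000·S = 1,086,780,000
S = (1,086,780,000 − 1,080,720,000) / 44,700,000 = 0.1356 ‰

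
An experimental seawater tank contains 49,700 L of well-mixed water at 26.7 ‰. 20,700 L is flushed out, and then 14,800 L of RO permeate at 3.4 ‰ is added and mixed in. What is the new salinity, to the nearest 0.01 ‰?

18.83 ‰

Remaining after removal: 29,000 L at 26.7 ‰ (salt = 774,300)
After addition: salt = 774,300 + 14,800×3.4 = 824,620; volume = 43,800 L
S = 824,620 / 43,800 = 18.8269 ‰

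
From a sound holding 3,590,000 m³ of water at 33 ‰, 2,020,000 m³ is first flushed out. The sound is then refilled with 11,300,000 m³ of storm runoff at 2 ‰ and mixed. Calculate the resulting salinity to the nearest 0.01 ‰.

Remaining after removal: 1,570,000 m³ at 33 ‰ (salt = 51,810,000)
After addition: salt = 51,810,000 + 11,300,000×2 = 74,410,000; volume = 12,870,000 m³
S = 74,410,000 / 12,870,000 = 5.7817 ‰

5.78 ‰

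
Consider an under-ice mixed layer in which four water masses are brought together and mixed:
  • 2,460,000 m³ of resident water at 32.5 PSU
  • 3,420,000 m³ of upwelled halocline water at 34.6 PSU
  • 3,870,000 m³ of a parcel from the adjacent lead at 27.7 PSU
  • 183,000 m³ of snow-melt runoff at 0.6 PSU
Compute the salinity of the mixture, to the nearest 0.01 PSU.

Mass of salt is conserved:
salt = 2,460,000×32.5 + 3,420,000×34.6 + 3,870,000×27.7 + 183,000×0.6 = 79,950,000 + 118,332,000 + 107,199,000 + 109,800 = 305,590,800
volume = 2,460,000 + 3,420,000 + 3,870,000 + 183,000 = 9,933,000 m³
S = 305,590,800 / 9,933,000 = 30.7652 PSU

30.77 PSU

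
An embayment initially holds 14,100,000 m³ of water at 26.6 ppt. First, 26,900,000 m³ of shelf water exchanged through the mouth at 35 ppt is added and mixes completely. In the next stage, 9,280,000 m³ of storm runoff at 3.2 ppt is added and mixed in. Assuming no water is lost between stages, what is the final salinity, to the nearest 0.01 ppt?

By conservation of dissolved salt,
Initial salt = 14,100,000×26.6 = 375,060,000
After stage 1: salt = 375,060,000 + 26,900,000×35 = 1,316,560,000; volume = 41,000,000 m³; S = 32.111 ppt
After stage 2: salt = 1,316,560,000 + 9,280,000×3.2 = 1,346,256,000; volume = 50,280,000 m³
S = 1,346,256,000 / 50,280,000 = 26.7752 ppt

26.78 ppt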